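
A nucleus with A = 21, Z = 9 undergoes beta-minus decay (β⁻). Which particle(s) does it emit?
β⁻: electron (e⁻) + antineutrino (ν̄ₑ)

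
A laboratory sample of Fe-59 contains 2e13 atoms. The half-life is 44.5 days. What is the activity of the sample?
A = λN = 3.115e11 decays/day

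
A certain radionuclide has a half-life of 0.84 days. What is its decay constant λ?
λ = ln(2)/t½ = 0.8252 day⁻¹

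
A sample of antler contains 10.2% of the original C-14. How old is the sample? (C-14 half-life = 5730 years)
Age = t½ × log₂(1/ratio) = 18870 years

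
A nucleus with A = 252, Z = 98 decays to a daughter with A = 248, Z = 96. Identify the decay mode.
ΔA = -4, ΔZ = -2 ⇒ alpha decay (α)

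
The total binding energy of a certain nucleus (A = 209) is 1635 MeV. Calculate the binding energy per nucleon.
B.E./A = 1635/209 = 7.823 MeV/nucleon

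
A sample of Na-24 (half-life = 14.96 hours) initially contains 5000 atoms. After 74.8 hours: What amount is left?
N = N₀(1/2)^(t/t½) = 156.3 atoms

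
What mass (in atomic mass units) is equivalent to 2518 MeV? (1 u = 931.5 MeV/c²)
m = E/c² = 2.703 u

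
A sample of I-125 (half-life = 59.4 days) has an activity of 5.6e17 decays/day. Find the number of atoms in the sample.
N = A/λ = 4.799e19 atoms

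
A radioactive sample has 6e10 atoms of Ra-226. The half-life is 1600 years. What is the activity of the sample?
A = λN = 2.599e7 decays/year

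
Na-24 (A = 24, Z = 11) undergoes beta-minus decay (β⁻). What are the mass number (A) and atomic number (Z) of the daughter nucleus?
Daughter: A = 24, Z = 12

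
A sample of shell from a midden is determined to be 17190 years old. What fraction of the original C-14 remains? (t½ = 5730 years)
N/N₀ = (1/2)^(t/t½) = 0.125 = 12.5%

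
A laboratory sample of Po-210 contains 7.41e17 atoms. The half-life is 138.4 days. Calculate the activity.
A = λN = 3.711e15 decays/day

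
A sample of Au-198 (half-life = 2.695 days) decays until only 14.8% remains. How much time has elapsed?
t = t½ × log₂(N₀/N) = 7.428 days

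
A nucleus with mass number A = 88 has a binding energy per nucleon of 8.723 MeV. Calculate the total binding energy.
B.E. = 8.723 × 88 = 767.6 MeV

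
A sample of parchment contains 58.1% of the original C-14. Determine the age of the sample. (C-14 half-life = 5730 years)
Age = t½ × log₂(1/ratio) = 4489 years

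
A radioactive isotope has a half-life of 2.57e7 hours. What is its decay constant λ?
λ = ln(2)/t½ = 2.697e-8 hour⁻¹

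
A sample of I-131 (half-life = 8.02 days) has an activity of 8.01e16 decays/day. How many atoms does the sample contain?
N = A/λ = 9.268e17 atoms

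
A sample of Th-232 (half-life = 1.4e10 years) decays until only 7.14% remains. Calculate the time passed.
t = t½ × log₂(N₀/N) = 5.331e10 years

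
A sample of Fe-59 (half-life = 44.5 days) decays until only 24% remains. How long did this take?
t = t½ × log₂(N₀/N) = 91.62 days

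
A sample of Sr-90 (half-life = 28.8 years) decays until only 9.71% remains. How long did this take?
t = t½ × log₂(N₀/N) = 96.89 years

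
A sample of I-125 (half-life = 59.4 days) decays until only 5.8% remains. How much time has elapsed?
t = t½ × log₂(N₀/N) = 244 days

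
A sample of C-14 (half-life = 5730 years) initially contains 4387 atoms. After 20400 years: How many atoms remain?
N = N₀(1/2)^(t/t½) = 371.9 atoms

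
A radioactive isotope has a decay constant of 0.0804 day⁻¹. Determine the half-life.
t½ = ln(2)/λ = 8.621 days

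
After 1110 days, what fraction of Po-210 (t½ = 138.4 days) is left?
N/N₀ = (1/2)^(t/t½) = 0.003852 = 0.385%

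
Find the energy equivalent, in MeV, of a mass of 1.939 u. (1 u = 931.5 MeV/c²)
E = mc² = 1806 MeV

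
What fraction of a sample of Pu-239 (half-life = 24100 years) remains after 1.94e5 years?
N/N₀ = (1/2)^(t/t½) = 0.003774 = 0.377%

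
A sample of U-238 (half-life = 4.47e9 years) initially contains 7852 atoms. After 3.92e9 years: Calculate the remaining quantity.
N = N₀(1/2)^(t/t½) = 4276 atoms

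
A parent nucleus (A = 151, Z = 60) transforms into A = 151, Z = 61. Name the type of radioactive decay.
ΔA = 0, ΔZ = +1 ⇒ beta-minus decay (β⁻)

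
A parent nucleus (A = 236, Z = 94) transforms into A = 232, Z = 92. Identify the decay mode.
ΔA = -4, ΔZ = -2 ⇒ alpha decay (α)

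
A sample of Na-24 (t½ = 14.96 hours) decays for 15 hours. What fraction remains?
N/N₀ = (1/2)^(t/t½) = 0.4991 = 49.9%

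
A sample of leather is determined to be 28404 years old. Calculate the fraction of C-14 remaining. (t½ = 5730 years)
N/N₀ = (1/2)^(t/t½) = 0.03219 = 3.22%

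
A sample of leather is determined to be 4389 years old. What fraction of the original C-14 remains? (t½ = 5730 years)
N/N₀ = (1/2)^(t/t½) = 0.5881 = 58.8%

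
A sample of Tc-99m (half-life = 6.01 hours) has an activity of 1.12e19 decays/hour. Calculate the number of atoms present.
N = A/λ = 9.711e19 atoms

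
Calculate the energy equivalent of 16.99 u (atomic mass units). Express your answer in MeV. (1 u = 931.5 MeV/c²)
E = mc² = 15830 MeV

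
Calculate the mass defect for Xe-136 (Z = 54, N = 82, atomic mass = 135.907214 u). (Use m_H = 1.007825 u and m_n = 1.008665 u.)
Δm = Z·m_H + N·m_n − M = 1.226 u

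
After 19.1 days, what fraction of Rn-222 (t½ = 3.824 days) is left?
N/N₀ = (1/2)^(t/t½) = 0.03136 = 3.14%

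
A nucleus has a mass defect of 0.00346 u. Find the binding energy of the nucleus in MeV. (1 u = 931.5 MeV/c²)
B.E. = Δm × 931.5 = 3.223 MeV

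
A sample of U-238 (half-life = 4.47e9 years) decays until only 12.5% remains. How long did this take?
t = t½ × log₂(N₀/N) = 1.341e10 years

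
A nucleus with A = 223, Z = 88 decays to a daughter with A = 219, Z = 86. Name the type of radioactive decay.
ΔA = -4, ΔZ = -2 ⇒ alpha decay (α)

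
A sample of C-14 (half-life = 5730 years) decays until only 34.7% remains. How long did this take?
t = t½ × log₂(N₀/N) = 8750 years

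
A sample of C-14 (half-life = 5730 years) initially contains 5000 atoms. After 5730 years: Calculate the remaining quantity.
N = N₀(1/2)^(t/t½) = 2500 atoms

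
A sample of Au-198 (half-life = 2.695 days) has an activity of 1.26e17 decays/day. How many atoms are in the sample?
N = A/λ = 4.899e17 atoms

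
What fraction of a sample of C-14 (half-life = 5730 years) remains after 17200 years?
N/N₀ = (1/2)^(t/t½) = 0.1248 = 12.5%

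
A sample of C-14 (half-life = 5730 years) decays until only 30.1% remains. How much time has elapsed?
t = t½ × log₂(N₀/N) = 9925 years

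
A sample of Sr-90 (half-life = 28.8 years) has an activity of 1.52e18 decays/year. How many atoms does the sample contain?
N = A/λ = 6.316e19 atoms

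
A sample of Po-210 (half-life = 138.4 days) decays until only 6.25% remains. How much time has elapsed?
t = t½ × log₂(N₀/N) = 553.6 days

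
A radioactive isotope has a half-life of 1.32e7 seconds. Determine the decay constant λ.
λ = ln(2)/t½ = 5.251e-8 second⁻¹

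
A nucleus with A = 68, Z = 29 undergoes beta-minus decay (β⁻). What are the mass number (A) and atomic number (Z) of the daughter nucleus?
Daughter: A = 68, Z = 30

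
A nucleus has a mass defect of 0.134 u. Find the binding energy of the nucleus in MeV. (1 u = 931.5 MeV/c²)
B.E. = Δm × 931.5 = 124.8 MeV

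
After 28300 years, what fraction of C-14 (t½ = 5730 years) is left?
N/N₀ = (1/2)^(t/t½) = 0.0326 = 3.26%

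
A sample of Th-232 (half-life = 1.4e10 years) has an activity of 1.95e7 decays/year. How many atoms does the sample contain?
N = A/λ = 3.939e17 atoms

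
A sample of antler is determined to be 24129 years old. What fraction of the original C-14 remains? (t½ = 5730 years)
N/N₀ = (1/2)^(t/t½) = 0.054 = 5.4%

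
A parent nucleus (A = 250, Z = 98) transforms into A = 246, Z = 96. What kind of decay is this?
ΔA = -4, ΔZ = -2 ⇒ alpha decay (α)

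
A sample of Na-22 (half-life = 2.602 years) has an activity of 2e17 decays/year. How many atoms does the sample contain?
N = A/λ = 7.508e17 atoms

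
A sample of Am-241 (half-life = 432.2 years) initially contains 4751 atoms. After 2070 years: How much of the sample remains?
N = N₀(1/2)^(t/t½) = 171.8 atoms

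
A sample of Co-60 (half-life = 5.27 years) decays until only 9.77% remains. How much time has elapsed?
t = t½ × log₂(N₀/N) = 17.68 years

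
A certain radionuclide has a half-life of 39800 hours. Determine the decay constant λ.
λ = ln(2)/t½ = 1.742e-5 hour⁻¹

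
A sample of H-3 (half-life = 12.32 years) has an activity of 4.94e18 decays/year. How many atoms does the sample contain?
N = A/λ = 8.78e19 atoms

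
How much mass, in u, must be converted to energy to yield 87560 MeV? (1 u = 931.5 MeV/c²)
m = E/c² = 94 u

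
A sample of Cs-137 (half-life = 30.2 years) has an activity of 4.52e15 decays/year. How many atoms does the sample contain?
N = A/λ = 1.969e17 atoms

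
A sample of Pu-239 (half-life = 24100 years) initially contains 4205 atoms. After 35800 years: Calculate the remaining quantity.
N = N₀(1/2)^(t/t½) = 1502 atoms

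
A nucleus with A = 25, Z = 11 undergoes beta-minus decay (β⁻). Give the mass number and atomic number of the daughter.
Daughter: A = 25, Z = 12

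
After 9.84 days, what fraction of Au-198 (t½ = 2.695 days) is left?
N/N₀ = (1/2)^(t/t½) = 0.07959 = 7.96%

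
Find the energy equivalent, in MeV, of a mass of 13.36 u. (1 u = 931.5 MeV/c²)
E = mc² = 12440 MeV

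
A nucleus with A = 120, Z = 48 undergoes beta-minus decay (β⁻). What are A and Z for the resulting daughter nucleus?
Daughter: A = 120, Z = 49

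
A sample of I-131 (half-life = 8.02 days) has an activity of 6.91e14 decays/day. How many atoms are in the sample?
N = A/λ = 7.995e15 atoms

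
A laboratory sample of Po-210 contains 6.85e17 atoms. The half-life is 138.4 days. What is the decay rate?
A = λN = 3.431e15 decays/day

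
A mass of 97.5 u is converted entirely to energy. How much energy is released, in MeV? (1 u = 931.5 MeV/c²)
E = mc² = 90820 MeV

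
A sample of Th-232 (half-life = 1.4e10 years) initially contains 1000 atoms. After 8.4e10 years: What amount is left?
N = N₀(1/2)^(t/t½) = 15.62 atoms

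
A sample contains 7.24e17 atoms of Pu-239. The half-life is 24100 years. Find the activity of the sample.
A = λN = 2.082e13 decays/year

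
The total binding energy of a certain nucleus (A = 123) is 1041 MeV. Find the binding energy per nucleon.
B.E./A = 1041/123 = 8.463 MeV/nucleon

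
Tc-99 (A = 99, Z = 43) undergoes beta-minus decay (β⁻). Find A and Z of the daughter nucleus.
Daughter: A = 99, Z = 44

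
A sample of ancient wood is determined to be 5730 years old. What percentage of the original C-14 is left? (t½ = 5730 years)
N/N₀ = (1/2)^(t/t½) = 0.5 = 50%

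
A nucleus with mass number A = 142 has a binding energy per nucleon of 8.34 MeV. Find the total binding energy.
B.E. = 8.34 × 142 = 1184 MeV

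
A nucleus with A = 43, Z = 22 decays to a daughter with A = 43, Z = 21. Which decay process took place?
ΔA = 0, ΔZ = -1 ⇒ beta-plus decay (β⁺) or electron capture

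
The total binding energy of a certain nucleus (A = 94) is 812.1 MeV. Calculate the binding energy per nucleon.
B.E./A = 812.1/94 = 8.639 MeV/nucleon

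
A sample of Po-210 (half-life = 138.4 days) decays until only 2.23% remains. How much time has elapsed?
t = t½ × log₂(N₀/N) = 759.4 days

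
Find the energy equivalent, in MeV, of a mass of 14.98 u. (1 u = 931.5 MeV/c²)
E = mc² = 13950 MeV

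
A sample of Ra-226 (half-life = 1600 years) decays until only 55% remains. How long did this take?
t = t½ × log₂(N₀/N) = 1380 years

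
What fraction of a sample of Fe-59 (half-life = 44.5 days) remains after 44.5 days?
N/N₀ = (1/2)^(t/t½) = 0.5 = 50%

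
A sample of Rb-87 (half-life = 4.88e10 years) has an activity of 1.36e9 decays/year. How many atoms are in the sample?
N = A/λ = 9.575e19 atoms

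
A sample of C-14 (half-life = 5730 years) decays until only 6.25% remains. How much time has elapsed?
t = t½ × log₂(N₀/N) = 22920 years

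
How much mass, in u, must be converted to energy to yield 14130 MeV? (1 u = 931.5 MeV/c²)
m = E/c² = 15.17 u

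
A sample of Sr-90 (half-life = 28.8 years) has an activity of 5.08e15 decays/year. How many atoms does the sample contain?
N = A/λ = 2.111e17 atoms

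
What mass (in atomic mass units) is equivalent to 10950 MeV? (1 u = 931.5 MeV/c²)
m = E/c² = 11.76 u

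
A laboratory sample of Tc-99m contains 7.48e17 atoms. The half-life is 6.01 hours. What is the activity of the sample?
A = λN = 8.627e16 decays/hour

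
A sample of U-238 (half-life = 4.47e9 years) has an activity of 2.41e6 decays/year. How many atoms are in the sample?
N = A/λ = 1.554e16 atoms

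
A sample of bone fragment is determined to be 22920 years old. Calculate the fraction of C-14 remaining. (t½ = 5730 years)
N/N₀ = (1/2)^(t/t½) = 0.0625 = 6.25%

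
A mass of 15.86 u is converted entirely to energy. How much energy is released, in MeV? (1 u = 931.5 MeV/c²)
E = mc² = 14770 MeV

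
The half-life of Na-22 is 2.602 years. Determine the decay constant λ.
λ = ln(2)/t½ = 0.2664 year⁻¹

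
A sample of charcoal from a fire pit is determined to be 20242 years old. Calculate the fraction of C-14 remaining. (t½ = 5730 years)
N/N₀ = (1/2)^(t/t½) = 0.08641 = 8.64%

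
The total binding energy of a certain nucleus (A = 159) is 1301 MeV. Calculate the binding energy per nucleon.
B.E./A = 1301/159 = 8.182 MeV/nucleon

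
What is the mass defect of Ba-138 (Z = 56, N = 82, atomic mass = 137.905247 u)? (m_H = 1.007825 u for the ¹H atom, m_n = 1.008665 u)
Δm = Z·m_H + N·m_n − M = 1.243 u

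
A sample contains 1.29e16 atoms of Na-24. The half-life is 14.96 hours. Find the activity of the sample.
A = λN = 5.977e14 decays/hour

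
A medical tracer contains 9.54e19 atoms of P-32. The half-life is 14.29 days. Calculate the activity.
A = λN = 4.627e18 decays/day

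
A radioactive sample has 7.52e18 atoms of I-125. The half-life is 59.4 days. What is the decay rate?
A = λN = 8.775e16 decays/day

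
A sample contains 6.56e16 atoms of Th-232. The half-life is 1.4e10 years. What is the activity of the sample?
A = λN = 3.248e6 decays/year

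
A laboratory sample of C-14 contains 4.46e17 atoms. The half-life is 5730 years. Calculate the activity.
A = λN = 5.395e13 decays/year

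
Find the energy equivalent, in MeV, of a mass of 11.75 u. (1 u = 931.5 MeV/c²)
E = mc² = 10950 MeV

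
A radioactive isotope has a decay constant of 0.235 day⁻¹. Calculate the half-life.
t½ = ln(2)/λ = 2.95 days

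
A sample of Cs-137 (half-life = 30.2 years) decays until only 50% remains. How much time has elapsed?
t = t½ × log₂(N₀/N) = 30.2 years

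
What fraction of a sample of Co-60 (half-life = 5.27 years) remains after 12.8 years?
N/N₀ = (1/2)^(t/t½) = 0.1857 = 18.6%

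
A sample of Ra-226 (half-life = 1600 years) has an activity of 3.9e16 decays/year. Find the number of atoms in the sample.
N = A/λ = 9.002e19 atoms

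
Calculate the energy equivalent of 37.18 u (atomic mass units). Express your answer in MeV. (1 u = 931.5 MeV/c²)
E = mc² = 34630 MeV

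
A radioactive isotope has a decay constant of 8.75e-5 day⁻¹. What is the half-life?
t½ = ln(2)/λ = 7922 days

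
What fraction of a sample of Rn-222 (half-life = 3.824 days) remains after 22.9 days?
N/N₀ = (1/2)^(t/t½) = 0.01575 = 1.58%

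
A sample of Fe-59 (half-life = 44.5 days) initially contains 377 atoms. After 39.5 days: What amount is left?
N = N₀(1/2)^(t/t½) = 203.8 atoms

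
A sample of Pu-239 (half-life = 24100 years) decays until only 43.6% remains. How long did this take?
t = t½ × log₂(N₀/N) = 28860 years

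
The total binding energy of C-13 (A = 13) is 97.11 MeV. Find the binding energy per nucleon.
B.E./A = 97.11/13 = 7.47 MeV/nucleon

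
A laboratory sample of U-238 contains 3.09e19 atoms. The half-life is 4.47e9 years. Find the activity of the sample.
A = λN = 4.792e9 decays/year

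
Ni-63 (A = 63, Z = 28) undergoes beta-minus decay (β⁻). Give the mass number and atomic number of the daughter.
Daughter: A = 63, Z = 29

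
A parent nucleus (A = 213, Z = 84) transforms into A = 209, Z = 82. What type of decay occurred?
ΔA = -4, ΔZ = -2 ⇒ alpha decay (α)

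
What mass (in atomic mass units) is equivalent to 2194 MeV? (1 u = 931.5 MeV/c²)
m = E/c² = 2.355 u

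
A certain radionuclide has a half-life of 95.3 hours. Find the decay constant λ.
λ = ln(2)/t½ = 0.007273 hour⁻¹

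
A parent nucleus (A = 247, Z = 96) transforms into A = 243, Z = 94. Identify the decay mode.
ΔA = -4, ΔZ = -2 ⇒ alpha decay (α)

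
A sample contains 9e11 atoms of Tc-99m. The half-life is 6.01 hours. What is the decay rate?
A = λN = 1.038e11 decays/hour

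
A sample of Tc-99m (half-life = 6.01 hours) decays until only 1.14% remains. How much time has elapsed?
t = t½ × log₂(N₀/N) = 38.79 hours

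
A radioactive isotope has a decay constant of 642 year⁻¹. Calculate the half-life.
t½ = ln(2)/λ = 0.00108 years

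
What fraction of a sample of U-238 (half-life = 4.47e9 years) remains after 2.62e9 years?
N/N₀ = (1/2)^(t/t½) = 0.6661 = 66.6%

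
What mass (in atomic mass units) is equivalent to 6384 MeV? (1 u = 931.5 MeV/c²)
m = E/c² = 6.853 u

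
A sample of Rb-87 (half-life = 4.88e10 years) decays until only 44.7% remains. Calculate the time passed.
t = t½ × log₂(N₀/N) = 5.669e10 years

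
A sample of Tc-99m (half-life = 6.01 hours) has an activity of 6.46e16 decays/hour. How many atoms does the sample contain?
N = A/λ = 5.601e17 atoms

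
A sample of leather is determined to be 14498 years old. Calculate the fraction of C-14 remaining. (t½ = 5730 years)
N/N₀ = (1/2)^(t/t½) = 0.1731 = 17.3%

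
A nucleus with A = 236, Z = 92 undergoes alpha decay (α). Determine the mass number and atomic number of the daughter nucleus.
Daughter: A = 232, Z = 90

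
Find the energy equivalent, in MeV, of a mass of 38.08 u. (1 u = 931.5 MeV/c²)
E = mc² = 35470 MeV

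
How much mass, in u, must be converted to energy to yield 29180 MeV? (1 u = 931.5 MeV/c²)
m = E/c² = 31.33 u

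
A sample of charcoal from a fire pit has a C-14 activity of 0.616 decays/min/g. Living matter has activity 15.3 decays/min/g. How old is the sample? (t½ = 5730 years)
Age = t½ × log₂(A₀/A) = 26560 years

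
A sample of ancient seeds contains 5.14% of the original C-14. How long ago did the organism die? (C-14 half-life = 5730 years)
Age = t½ × log₂(1/ratio) = 24540 years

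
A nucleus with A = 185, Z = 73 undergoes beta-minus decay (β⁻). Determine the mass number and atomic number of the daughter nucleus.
Daughter: A = 185, Z = 74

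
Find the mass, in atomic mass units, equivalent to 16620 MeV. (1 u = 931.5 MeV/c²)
m = E/c² = 17.84 u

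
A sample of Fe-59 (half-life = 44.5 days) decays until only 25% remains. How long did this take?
t = t½ × log₂(N₀/N) = 89 days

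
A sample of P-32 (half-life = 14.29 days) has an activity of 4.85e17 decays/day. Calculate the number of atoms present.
N = A/λ = 9.999e18 atoms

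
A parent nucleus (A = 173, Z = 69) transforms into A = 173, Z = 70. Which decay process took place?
ΔA = 0, ΔZ = +1 ⇒ beta-minus decay (β⁻)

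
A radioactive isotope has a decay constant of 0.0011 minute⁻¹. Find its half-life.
t½ = ln(2)/λ = 630.1 minutes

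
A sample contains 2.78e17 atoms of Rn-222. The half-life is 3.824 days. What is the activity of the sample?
A = λN = 5.039e16 decays/day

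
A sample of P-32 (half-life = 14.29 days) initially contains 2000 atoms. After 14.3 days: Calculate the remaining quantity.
N = N₀(1/2)^(t/t½) = 999.5 atoms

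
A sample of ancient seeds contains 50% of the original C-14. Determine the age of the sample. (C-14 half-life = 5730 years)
Age = t½ × log₂(1/ratio) = 5730 years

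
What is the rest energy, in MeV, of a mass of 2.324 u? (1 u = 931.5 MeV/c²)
E = mc² = 2165 MeV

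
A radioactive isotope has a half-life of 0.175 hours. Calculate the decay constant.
λ = ln(2)/t½ = 3.961 hour⁻¹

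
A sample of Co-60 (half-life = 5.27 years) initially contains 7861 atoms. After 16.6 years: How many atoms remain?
N = N₀(1/2)^(t/t½) = 885.6 atoms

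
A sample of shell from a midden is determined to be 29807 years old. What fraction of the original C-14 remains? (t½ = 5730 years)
N/N₀ = (1/2)^(t/t½) = 0.02717 = 2.72%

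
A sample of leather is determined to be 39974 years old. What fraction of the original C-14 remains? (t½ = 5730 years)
N/N₀ = (1/2)^(t/t½) = 0.007942 = 0.794%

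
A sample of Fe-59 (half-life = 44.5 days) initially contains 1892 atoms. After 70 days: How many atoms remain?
N = N₀(1/2)^(t/t½) = 635.9 atoms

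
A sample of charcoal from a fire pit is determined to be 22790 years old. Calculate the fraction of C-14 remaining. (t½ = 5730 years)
N/N₀ = (1/2)^(t/t½) = 0.06349 = 6.35%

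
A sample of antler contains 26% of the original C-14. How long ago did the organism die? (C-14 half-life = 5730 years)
Age = t½ × log₂(1/ratio) = 11140 years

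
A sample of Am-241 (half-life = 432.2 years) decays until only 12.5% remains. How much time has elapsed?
t = t½ × log₂(N₀/N) = 1297 years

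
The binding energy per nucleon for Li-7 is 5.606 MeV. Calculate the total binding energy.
B.E. = 5.606 × 7 = 39.24 MeV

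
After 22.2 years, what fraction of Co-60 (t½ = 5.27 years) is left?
N/N₀ = (1/2)^(t/t½) = 0.05394 = 5.39%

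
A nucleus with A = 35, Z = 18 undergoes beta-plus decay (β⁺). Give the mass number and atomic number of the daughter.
Daughter: A = 35, Z = 17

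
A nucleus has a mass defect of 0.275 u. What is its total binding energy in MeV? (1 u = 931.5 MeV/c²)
B.E. = Δm × 931.5 = 256.2 MeV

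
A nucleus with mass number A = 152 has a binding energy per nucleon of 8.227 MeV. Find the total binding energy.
B.E. = 8.227 × 152 = 1251 MeV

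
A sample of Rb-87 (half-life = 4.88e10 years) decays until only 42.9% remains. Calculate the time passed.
t = t½ × log₂(N₀/N) = 5.958e10 years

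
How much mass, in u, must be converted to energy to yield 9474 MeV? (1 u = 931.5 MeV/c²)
m = E/c² = 10.17 u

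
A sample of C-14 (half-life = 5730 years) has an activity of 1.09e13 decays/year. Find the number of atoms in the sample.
N = A/λ = 9.011e16 atoms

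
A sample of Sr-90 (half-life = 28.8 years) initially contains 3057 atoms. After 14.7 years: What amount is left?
N = N₀(1/2)^(t/t½) = 2146 atoms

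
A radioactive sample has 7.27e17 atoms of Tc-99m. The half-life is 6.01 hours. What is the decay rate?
A = λN = 8.385e16 decays/hour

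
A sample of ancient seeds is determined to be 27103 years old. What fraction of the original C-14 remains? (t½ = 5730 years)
N/N₀ = (1/2)^(t/t½) = 0.03768 = 3.77%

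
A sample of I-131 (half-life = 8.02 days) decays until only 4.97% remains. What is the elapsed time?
t = t½ × log₂(N₀/N) = 34.73 days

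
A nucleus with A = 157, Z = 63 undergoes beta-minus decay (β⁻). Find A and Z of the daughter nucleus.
Daughter: A = 157, Z = 64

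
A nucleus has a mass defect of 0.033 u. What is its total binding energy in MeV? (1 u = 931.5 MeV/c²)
B.E. = Δm × 931.5 = 30.74 MeV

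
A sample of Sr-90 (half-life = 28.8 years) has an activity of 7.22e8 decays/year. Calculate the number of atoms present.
N = A/λ = 3e10 atoms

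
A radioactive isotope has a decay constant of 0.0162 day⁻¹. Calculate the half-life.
t½ = ln(2)/λ = 42.79 days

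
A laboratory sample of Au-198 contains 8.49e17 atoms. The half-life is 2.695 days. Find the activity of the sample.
A = λN = 2.184e17 decays/day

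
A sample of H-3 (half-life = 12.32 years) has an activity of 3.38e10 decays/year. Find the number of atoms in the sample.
N = A/λ = 6.008e11 atoms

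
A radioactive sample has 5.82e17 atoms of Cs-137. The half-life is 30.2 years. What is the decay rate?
A = λN = 1.336e16 decays/year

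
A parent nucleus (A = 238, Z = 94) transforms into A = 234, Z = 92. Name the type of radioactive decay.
ΔA = -4, ΔZ = -2 ⇒ alpha decay (α)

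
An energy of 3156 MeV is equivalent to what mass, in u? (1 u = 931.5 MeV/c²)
m = E/c² = 3.388 u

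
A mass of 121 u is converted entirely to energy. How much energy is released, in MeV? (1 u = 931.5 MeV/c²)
E = mc² = 1.127e5 MeV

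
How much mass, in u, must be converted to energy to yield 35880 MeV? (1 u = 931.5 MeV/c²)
m = E/c² = 38.52 u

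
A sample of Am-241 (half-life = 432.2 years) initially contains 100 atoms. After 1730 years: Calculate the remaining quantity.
N = N₀(1/2)^(t/t½) = 6.238 atoms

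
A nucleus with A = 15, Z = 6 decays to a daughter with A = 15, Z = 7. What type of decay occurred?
ΔA = 0, ΔZ = +1 ⇒ beta-minus decay (β⁻)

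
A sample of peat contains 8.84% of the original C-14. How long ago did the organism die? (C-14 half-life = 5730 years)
Age = t½ × log₂(1/ratio) = 20050 years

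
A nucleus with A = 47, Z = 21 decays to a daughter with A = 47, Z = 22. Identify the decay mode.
ΔA = 0, ΔZ = +1 ⇒ beta-minus decay (β⁻)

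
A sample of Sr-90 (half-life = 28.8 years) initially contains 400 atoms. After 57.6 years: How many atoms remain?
N = N₀(1/2)^(t/t½) = 100 atoms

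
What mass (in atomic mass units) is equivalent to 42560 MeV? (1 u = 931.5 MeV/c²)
m = E/c² = 45.69 u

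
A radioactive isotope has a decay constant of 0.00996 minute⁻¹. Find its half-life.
t½ = ln(2)/λ = 69.59 minutes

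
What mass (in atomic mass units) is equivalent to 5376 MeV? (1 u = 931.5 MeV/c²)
m = E/c² = 5.771 u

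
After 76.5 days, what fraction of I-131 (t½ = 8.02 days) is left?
N/N₀ = (1/2)^(t/t½) = 0.001345 = 0.134%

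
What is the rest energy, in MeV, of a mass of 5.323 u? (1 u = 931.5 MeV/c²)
E = mc² = 4958 MeV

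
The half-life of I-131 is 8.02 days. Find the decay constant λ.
λ = ln(2)/t½ = 0.08643 day⁻¹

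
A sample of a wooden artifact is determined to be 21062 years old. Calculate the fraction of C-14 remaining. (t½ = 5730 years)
N/N₀ = (1/2)^(t/t½) = 0.07825 = 7.83%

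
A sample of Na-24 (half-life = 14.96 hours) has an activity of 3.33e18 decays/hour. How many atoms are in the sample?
N = A/λ = 7.187e19 atoms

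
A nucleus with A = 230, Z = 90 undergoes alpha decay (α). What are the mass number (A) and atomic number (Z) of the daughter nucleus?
Daughter: A = 226, Z = 88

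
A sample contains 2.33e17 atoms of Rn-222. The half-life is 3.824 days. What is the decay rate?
A = λN = 4.223e16 decays/day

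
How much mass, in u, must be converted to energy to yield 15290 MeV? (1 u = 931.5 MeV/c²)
m = E/c² = 16.41 u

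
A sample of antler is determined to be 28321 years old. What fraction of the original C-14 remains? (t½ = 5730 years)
N/N₀ = (1/2)^(t/t½) = 0.03252 = 3.25%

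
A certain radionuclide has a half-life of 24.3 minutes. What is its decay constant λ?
λ = ln(2)/t½ = 0.02852 minute⁻¹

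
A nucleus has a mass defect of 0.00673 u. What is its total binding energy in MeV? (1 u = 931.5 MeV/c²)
B.E. = Δm × 931.5 = 6.269 MeV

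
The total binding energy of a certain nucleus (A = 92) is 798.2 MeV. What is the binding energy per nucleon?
B.E./A = 798.2/92 = 8.676 MeV/nucleon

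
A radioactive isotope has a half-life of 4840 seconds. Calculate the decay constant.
λ = ln(2)/t½ = 1.432e-4 second⁻¹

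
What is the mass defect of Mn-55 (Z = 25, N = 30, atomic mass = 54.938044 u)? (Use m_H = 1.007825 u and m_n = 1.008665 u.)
Δm = Z·m_H + N·m_n − M = 0.5175 u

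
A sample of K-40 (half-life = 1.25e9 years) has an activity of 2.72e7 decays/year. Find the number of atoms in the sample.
N = A/λ = 4.905e16 atoms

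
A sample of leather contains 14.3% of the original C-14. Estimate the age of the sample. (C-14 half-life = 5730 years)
Age = t½ × log₂(1/ratio) = 16080 years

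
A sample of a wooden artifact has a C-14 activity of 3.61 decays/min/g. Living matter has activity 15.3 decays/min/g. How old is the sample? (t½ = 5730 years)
Age = t½ × log₂(A₀/A) = 11940 years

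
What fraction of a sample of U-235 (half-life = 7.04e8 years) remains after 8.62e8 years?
N/N₀ = (1/2)^(t/t½) = 0.428 = 42.8%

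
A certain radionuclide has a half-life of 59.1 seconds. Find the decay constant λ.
λ = ln(2)/t½ = 0.01173 second⁻¹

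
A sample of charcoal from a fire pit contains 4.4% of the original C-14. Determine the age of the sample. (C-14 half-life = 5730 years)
Age = t½ × log₂(1/ratio) = 25820 years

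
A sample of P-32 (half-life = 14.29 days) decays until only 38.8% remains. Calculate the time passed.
t = t½ × log₂(N₀/N) = 19.52 days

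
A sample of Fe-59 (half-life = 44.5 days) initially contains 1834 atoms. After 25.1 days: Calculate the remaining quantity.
N = N₀(1/2)^(t/t½) = 1241 atoms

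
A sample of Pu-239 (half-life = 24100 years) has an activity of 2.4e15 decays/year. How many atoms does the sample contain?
N = A/λ = 8.345e19 atoms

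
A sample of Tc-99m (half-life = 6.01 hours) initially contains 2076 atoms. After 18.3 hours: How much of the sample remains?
N = N₀(1/2)^(t/t½) = 251.5 atoms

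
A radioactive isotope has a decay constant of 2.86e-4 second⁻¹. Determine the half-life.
t½ = ln(2)/λ = 2424 seconds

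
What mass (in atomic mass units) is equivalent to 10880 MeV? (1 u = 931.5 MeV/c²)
m = E/c² = 11.68 u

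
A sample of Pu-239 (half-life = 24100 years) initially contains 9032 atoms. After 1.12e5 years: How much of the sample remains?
N = N₀(1/2)^(t/t½) = 360.4 atoms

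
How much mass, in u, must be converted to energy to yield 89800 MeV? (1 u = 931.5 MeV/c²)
m = E/c² = 96.4 u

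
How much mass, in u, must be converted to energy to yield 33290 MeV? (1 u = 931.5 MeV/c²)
m = E/c² = 35.74 u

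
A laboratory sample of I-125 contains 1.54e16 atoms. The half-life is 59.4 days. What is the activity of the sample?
A = λN = 1.797e14 decays/day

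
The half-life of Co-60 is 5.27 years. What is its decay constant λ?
λ = ln(2)/t½ = 0.1315 year⁻¹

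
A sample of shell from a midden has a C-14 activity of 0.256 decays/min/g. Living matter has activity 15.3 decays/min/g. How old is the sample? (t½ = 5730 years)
Age = t½ × log₂(A₀/A) = 33810 years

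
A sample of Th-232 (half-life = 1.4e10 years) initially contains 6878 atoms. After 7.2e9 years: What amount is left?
N = N₀(1/2)^(t/t½) = 4816 atoms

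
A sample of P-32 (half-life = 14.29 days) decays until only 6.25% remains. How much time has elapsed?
t = t½ × log₂(N₀/N) = 57.16 days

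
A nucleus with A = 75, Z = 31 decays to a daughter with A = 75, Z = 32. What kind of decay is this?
ΔA = 0, ΔZ = +1 ⇒ beta-minus decay (β⁻)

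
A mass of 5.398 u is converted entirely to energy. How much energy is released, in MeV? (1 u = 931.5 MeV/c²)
E = mc² = 5028 MeV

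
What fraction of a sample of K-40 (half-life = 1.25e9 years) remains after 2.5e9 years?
N/N₀ = (1/2)^(t/t½) = 0.25 = 25%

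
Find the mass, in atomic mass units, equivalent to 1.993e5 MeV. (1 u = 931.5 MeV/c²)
m = E/c² = 214 u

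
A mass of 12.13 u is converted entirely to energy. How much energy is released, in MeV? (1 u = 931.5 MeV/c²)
E = mc² = 11300 MeV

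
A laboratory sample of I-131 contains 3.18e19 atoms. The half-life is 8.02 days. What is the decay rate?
A = λN = 2.748e18 decays/day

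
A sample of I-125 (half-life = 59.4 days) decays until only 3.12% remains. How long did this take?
t = t½ × log₂(N₀/N) = 297.1 days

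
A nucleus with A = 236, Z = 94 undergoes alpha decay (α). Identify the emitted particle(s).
α particle = ⁴₂He (2 protons + 2 neutrons)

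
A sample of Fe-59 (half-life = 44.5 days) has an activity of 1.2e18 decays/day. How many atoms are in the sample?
N = A/λ = 7.704e19 atoms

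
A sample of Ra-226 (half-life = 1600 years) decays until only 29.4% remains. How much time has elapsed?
t = t½ × log₂(N₀/N) = 2826 years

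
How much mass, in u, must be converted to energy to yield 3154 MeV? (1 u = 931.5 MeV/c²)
m = E/c² = 3.386 u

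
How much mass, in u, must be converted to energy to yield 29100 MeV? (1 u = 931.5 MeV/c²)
m = E/c² = 31.24 u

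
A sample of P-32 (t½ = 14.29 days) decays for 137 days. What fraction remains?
N/N₀ = (1/2)^(t/t½) = 0.0013 = 0.13%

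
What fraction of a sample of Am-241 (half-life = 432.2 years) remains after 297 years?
N/N₀ = (1/2)^(t/t½) = 0.6211 = 62.1%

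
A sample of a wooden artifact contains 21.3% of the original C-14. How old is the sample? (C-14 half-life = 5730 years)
Age = t½ × log₂(1/ratio) = 12780 years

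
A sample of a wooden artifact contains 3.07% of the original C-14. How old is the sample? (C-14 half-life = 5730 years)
Age = t½ × log₂(1/ratio) = 28800 years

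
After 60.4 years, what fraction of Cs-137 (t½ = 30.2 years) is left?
N/N₀ = (1/2)^(t/t½) = 0.25 = 25%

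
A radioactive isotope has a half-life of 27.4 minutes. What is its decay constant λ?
λ = ln(2)/t½ = 0.0253 minute⁻¹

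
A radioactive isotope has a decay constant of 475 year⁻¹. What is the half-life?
t½ = ln(2)/λ = 0.001459 years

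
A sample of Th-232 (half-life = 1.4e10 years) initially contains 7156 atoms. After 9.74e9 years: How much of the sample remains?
N = N₀(1/2)^(t/t½) = 4418 atoms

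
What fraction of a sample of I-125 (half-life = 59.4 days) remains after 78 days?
N/N₀ = (1/2)^(t/t½) = 0.4024 = 40.2%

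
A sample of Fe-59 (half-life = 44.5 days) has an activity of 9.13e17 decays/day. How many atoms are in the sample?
N = A/λ = 5.861e19 atoms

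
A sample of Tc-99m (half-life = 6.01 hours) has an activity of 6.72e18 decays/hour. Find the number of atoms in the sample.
N = A/λ = 5.827e19 atoms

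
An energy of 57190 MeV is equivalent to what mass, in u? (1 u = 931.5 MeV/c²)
m = E/c² = 61.4 u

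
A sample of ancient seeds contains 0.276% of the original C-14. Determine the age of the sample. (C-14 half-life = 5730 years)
Age = t½ × log₂(1/ratio) = 48710 years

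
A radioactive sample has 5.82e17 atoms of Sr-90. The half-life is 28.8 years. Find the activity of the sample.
A = λN = 1.401e16 decays/year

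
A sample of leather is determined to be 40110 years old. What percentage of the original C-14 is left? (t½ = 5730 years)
N/N₀ = (1/2)^(t/t½) = 0.007812 = 0.781%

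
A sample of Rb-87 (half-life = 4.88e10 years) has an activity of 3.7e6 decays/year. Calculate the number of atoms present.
N = A/λ = 2.605e17 atoms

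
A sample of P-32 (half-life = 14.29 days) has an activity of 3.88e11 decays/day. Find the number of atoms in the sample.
N = A/λ = 7.999e12 atoms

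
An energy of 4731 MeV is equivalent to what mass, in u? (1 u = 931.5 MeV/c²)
m = E/c² = 5.079 u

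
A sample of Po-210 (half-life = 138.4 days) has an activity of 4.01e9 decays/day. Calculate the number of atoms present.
N = A/λ = 8.007e11 atoms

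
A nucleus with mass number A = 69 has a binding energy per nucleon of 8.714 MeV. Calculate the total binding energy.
B.E. = 8.714 × 69 = 601.3 MeV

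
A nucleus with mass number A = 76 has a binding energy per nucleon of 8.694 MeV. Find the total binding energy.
B.E. = 8.694 × 76 = 660.7 MeV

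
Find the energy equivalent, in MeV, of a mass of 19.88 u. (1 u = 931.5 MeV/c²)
E = mc² = 18520 MeV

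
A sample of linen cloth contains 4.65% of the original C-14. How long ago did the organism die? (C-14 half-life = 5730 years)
Age = t½ × log₂(1/ratio) = 25360 years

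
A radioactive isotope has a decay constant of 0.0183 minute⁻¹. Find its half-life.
t½ = ln(2)/λ = 37.88 minutes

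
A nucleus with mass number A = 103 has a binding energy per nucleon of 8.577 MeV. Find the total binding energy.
B.E. = 8.577 × 103 = 883.4 MeV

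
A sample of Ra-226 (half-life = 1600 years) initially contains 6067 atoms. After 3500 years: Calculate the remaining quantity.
N = N₀(1/2)^(t/t½) = 1332 atoms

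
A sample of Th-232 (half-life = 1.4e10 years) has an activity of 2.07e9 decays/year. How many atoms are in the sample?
N = A/λ = 4.181e19 atoms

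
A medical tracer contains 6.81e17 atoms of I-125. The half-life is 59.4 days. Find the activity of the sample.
A = λN = 7.947e15 decays/day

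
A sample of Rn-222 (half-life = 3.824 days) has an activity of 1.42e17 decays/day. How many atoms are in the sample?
N = A/λ = 7.834e17 atoms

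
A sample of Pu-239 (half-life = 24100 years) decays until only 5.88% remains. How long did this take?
t = t½ × log₂(N₀/N) = 98520 years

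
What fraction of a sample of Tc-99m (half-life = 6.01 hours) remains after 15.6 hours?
N/N₀ = (1/2)^(t/t½) = 0.1654 = 16.5%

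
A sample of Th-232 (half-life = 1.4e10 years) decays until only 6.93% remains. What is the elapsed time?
t = t½ × log₂(N₀/N) = 5.391e10 years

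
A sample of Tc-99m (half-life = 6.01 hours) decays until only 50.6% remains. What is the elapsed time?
t = t½ × log₂(N₀/N) = 5.907 hours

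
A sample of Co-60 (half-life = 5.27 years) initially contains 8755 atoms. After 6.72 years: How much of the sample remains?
N = N₀(1/2)^(t/t½) = 3617 atoms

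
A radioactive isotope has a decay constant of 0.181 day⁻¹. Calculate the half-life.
t½ = ln(2)/λ = 3.83 days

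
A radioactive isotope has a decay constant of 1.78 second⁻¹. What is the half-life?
t½ = ln(2)/λ = 0.3894 seconds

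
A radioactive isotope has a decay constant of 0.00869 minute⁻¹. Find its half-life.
t½ = ln(2)/λ = 79.76 minutes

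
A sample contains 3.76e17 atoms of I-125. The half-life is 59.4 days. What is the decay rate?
A = λN = 4.388e15 decays/day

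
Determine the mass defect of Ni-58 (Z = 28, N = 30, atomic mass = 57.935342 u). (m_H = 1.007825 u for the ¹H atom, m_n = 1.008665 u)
Δm = Z·m_H + N·m_n − M = 0.5437 u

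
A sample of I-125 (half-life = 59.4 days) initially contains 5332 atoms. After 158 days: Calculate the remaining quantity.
N = N₀(1/2)^(t/t½) = 843.7 atoms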